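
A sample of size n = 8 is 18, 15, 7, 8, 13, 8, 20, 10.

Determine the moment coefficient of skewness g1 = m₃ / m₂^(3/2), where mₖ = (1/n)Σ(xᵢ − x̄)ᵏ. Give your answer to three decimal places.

x̄ = (18 + 15 + 7 + 8 + 13 + 8 + 20 + 10) / 8 = 12.3750
deviations (xᵢ − x̄): 5.6250, 2.6250, -5.3750, -4.3750, 0.6250, -4.3750, 7.6250, -2.3750
Σ(xᵢ − x̄)² = 169.8750 ⇒ m₂ = 169.8750/8 = 21.23438
Σ(xᵢ − x̄)³ = 303.4688 ⇒ m₃ = 303.4688/8 = 37.93359
m₂^(3/2) = 21.23438^(1.5) = 97.84964
g1 = m₃ / m₂^(3/2) = 37.93359 / 97.84964 ≈ 0.388

0.388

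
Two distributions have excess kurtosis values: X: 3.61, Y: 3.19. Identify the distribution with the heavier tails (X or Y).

Higher excess kurtosis ⇒ heavier tails relative to the normal distribution.
3.61 vs 3.19: the larger is 3.61, so X has heavier tails.

X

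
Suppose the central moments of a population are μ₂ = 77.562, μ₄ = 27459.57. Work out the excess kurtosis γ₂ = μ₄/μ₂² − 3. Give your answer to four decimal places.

μ₂² = 77.562² = 6015.86384
μ₄/μ₂² = 27459.57 / 6015.86384 = 4.56453
γ₂ = 4.56453 − 3 ≈ 1.5645

1.5645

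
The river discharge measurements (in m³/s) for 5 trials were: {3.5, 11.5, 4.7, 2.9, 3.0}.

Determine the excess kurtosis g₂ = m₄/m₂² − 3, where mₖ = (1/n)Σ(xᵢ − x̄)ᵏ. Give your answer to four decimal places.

x̄ = 5.1200
Σ(xᵢ − x̄)² = 52.9280 ⇒ m₂ = 10.58560
Σ(xᵢ − x̄)⁴ = 1708.2555 ⇒ m₄ = 341.65111
m₂² = 112.05493
g₂ = m₄/m₂² − 3 = 3.04896 − 3 ≈ 0.0490

0.0490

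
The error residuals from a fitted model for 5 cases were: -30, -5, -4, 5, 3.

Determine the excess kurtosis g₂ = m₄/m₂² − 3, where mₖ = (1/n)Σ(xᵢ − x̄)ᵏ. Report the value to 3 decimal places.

x̄ = -6.2000
Σ(xᵢ − x̄)² = 782.8000 ⇒ m₂ = 156.56000
Σ(xᵢ − x̄)⁴ = 343778.8960 ⇒ m₄ = 68755.77920
m₂² = 24511.03360
g₂ = m₄/m₂² − 3 = 2.80510 − 3 ≈ -0.195

-0.195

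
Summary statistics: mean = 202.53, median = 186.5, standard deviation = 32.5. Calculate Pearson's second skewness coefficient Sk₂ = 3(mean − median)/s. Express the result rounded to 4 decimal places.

1.4797

Sk₂ = 3(202.53 − 186.5) / 32.5 = 3 × 16.0300 / 32.5
    = 48.0900 / 32.5 ≈ 1.4797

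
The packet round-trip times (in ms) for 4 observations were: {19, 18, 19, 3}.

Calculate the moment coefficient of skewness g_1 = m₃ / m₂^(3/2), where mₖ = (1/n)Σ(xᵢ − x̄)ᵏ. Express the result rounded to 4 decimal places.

-1.1424

x̄ = (19 + 18 + 19 + 3) / 4 = 14.7500
deviations (xᵢ − x̄): 4.2500, 3.2500, 4.2500, -11.7500
Σ(xᵢ − x̄)² = 184.7500 ⇒ m₂ = 184.7500/4 = 46.18750
Σ(xᵢ − x̄)³ = -1434.3750 ⇒ m₃ = -1434.3750/4 = -358.59375
m₂^(3/2) = 46.18750^(1.5) = 313.89665
g_1 = m₃ / m₂^(3/2) = -358.59375 / 313.89665 ≈ -1.1424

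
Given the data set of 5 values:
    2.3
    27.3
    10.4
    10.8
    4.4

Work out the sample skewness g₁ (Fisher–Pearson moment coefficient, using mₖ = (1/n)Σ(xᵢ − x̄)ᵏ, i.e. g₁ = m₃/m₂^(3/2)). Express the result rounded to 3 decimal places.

0.987

x̄ = (2.3 + 27.3 + 10.4 + 10.8 + 4.4) / 5 = 11.0400
deviations (xᵢ − x̄): -8.7400, 16.2600, -0.6400, -0.2400, -6.6400
Σ(xᵢ − x̄)² = 385.3320 ⇒ m₂ = 385.3320/5 = 77.06640
Σ(xᵢ − x̄)³ = 3338.2838 ⇒ m₃ = 3338.2838/5 = 667.65677
m₂^(3/2) = 77.06640^(1.5) = 676.54643
g₁ = m₃ / m₂^(3/2) = 667.65677 / 676.54643 ≈ 0.987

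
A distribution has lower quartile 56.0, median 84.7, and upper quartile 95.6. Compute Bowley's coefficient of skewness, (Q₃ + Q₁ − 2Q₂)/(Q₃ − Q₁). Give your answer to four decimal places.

numerator: Q₃ + Q₁ − 2Q₂ = 95.6 + 56.0 − 2×84.7 = -17.8000
denominator: Q₃ − Q₁ = 95.6 − 56.0 = 39.6000
Bowley skewness = -17.8000 / 39.6000 ≈ -0.4495

-0.4495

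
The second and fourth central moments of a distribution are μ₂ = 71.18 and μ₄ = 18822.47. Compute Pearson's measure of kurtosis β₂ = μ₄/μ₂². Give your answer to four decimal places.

μ₂² = 71.18² = 5066.59240
μ₄/μ₂² = 18822.47 / 5066.59240 = 3.71502
β₂ ≈ 3.7150

3.7150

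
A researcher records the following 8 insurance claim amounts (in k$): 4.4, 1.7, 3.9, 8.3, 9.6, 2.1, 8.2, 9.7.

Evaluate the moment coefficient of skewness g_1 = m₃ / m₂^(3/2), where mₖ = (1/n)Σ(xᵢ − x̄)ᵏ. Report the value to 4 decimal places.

x̄ = (4.4 + 1.7 + 3.9 + 8.3 + 9.6 + 2.1 + 8.2 + 9.7) / 8 = 5.9875
deviations (xᵢ − x̄): -1.5875, -4.2875, -2.0875, 2.3125, 3.6125, -3.8875, 2.2125, 3.7125
Σ(xᵢ − x̄)² = 77.4487 ⇒ m₂ = 77.4487/8 = 9.68109
Σ(xᵢ − x̄)³ = -29.1547 ⇒ m₃ = -29.1547/8 = -3.64433
m₂^(3/2) = 9.68109^(1.5) = 30.12220
g_1 = m₃ / m₂^(3/2) = -3.64433 / 30.12220 ≈ -0.1210

-0.1210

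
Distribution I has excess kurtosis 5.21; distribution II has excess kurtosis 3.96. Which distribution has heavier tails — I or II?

Higher excess kurtosis ⇒ heavier tails relative to the normal distribution.
5.21 vs 3.96: the larger is 5.21, so I has heavier tails.

I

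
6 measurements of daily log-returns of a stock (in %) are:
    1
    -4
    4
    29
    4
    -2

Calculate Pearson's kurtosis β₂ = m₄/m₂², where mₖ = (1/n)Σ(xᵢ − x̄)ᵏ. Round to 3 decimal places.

3.722

x̄ = 5.3333
Σ(xᵢ − x̄)² = 723.3333 ⇒ m₂ = 120.55556
Σ(xᵢ − x̄)⁴ = 324563.7778 ⇒ m₄ = 54093.96296
m₂² = 14533.64198
β₂ = m₄/m₂² = 54093.96296 / 14533.64198 ≈ 3.722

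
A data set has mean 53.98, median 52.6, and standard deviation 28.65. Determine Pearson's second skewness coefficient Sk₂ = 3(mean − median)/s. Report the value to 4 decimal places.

0.1445

Sk₂ = 3(53.98 − 52.6) / 28.65 = 3 × 1.3800 / 28.65
    = 4.1400 / 28.65 ≈ 0.1445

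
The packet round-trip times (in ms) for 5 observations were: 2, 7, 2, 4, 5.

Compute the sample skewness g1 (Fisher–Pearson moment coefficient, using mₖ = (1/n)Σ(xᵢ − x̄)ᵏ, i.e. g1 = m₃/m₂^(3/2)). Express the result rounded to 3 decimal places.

0.351

x̄ = (2 + 7 + 2 + 4 + 5) / 5 = 4.0000
deviations (xᵢ − x̄): -2.0000, 3.0000, -2.0000, 0.0000, 1.0000
Σ(xᵢ − x̄)² = 18.0000 ⇒ m₂ = 18.0000/5 = 3.60000
Σ(xᵢ − x̄)³ = 12.0000 ⇒ m₃ = 12.0000/5 = 2.40000
m₂^(3/2) = 3.60000^(1.5) = 6.83052
g1 = m₃ / m₂^(3/2) = 2.40000 / 6.83052 ≈ 0.351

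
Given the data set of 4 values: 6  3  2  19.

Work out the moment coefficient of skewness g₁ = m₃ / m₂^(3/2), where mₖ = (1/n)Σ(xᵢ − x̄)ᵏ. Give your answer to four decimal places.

x̄ = (6 + 3 + 2 + 19) / 4 = 7.5000
deviations (xᵢ − x̄): -1.5000, -4.5000, -5.5000, 11.5000
Σ(xᵢ − x̄)² = 185.0000 ⇒ m₂ = 185.0000/4 = 46.25000
Σ(xᵢ − x̄)³ = 1260.0000 ⇒ m₃ = 1260.0000/4 = 315.00000
m₂^(3/2) = 46.25000^(1.5) = 314.53401
g₁ = m₃ / m₂^(3/2) = 315.00000 / 314.53401 ≈ 1.0015

1.0015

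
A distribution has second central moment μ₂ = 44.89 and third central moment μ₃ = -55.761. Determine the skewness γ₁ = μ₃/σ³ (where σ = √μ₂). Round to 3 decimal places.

σ = √μ₂ = √44.89 = 6.70000
σ³ = μ₂^(3/2) = 300.76300
γ₁ = μ₃/σ³ = -55.761 / 300.76300 ≈ -0.185

-0.185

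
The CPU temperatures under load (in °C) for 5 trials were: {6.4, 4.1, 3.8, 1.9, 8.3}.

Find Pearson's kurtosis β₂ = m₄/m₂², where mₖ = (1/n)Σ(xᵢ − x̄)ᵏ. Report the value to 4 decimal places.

1.8218

x̄ = 4.9000
Σ(xᵢ − x̄)² = 24.6600 ⇒ m₂ = 4.93200
Σ(xᵢ − x̄)⁴ = 221.5698 ⇒ m₄ = 44.31396
m₂² = 24.32462
β₂ = m₄/m₂² = 44.31396 / 24.32462 ≈ 1.8218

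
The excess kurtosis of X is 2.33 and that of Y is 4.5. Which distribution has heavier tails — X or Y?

Y

Higher excess kurtosis ⇒ heavier tails relative to the normal distribution.
2.33 vs 4.5: the larger is 4.5, so Y has heavier tails.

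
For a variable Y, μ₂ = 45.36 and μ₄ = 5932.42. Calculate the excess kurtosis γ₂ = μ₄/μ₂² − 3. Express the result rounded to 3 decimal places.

-0.117

μ₂² = 45.36² = 2057.52960
μ₄/μ₂² = 5932.42 / 2057.52960 = 2.88327
γ₂ = 2.88327 − 3 ≈ -0.117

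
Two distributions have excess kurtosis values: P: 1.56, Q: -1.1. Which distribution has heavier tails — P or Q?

Higher excess kurtosis ⇒ heavier tails relative to the normal distribution.
1.56 vs -1.1: the larger is 1.56, so P has heavier tails. (P is leptokurtic — heavier-than-normal tails; the other is platykurtic.)

P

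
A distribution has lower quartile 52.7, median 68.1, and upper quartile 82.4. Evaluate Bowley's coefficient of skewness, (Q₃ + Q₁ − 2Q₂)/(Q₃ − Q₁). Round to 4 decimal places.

-0.0370

numerator: Q₃ + Q₁ − 2Q₂ = 82.4 + 52.7 − 2×68.1 = -1.1000
denominator: Q₃ − Q₁ = 82.4 − 52.7 = 29.7000
Bowley skewness = -1.1000 / 29.7000 ≈ -0.0370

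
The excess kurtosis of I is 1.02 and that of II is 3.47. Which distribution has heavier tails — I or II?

Higher excess kurtosis ⇒ heavier tails relative to the normal distribution.
1.02 vs 3.47: the larger is 3.47, so II has heavier tails.

II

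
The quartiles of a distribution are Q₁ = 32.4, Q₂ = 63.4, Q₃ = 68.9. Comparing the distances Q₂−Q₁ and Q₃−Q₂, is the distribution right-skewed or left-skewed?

Q₂ − Q₁ = 31.0;  Q₃ − Q₂ = 5.5
Q₂ − Q₁ > Q₃ − Q₂ ⇒ the lower half is more spread out ⇒ left-skewed.

left-skewed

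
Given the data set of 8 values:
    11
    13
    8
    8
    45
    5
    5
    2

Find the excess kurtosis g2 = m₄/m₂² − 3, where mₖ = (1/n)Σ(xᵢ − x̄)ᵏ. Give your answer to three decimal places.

x̄ = 12.1250
Σ(xᵢ − x̄)² = 1320.8750 ⇒ m₂ = 165.10938
Σ(xᵢ − x̄)⁴ = 1184299.3379 ⇒ m₄ = 148037.41724
m₂² = 27261.10571
g2 = m₄/m₂² − 3 = 5.43035 − 3 ≈ 2.430

2.430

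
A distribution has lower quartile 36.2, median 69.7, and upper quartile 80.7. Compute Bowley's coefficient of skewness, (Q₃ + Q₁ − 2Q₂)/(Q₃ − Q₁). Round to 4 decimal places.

-0.5056

numerator: Q₃ + Q₁ − 2Q₂ = 80.7 + 36.2 − 2×69.7 = -22.5000
denominator: Q₃ − Q₁ = 80.7 − 36.2 = 44.5000
Bowley skewness = -22.5000 / 44.5000 ≈ -0.5056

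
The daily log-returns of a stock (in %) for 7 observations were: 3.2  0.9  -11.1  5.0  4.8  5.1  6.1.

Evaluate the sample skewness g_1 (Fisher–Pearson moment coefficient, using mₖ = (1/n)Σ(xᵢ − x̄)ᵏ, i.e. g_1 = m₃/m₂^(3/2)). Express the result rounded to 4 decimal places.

x̄ = (3.2 + 0.9 - 11.1 + 5.0 + 4.8 + 5.1 + 6.1) / 7 = 2.0000
deviations (xᵢ − x̄): 1.2000, -1.1000, -13.1000, 3.0000, 2.8000, 3.1000, 4.1000
Σ(xᵢ − x̄)² = 217.5200 ⇒ m₂ = 217.5200/7 = 31.07429
Σ(xᵢ − x̄)³ = -2100.0300 ⇒ m₃ = -2100.0300/7 = -300.00429
m₂^(3/2) = 31.07429^(1.5) = 173.22147
g_1 = m₃ / m₂^(3/2) = -300.00429 / 173.22147 ≈ -1.7319

-1.7319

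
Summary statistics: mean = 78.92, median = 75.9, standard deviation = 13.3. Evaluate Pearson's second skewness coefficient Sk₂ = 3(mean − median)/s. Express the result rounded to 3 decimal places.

0.681

Sk₂ = 3(78.92 − 75.9) / 13.3 = 3 × 3.0200 / 13.3
    = 9.0600 / 13.3 ≈ 0.681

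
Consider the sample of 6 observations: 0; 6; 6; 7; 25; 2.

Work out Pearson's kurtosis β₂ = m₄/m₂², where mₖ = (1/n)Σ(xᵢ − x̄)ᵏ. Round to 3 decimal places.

3.602

x̄ = 7.6667
Σ(xᵢ − x̄)² = 397.3333 ⇒ m₂ = 66.22222
Σ(xᵢ − x̄)⁴ = 94768.4444 ⇒ m₄ = 15794.74074
m₂² = 4385.38272
β₂ = m₄/m₂² = 15794.74074 / 4385.38272 ≈ 3.602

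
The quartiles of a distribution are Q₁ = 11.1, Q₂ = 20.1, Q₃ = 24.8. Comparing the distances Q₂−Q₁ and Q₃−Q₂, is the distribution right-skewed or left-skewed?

Q₂ − Q₁ = 9.0;  Q₃ − Q₂ = 4.7
Q₂ − Q₁ > Q₃ − Q₂ ⇒ the lower half is more spread out ⇒ left-skewed.

left-skewed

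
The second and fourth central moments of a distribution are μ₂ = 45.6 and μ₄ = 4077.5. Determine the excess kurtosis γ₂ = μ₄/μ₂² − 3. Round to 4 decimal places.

μ₂² = 45.6² = 2079.36000
μ₄/μ₂² = 4077.5 / 2079.36000 = 1.96094
γ₂ = 1.96094 − 3 ≈ -1.0391

-1.0391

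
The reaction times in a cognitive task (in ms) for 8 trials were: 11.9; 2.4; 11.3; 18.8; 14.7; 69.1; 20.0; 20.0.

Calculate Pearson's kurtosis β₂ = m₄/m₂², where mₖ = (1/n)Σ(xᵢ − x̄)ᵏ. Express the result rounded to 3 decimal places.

5.274

x̄ = 21.0250
Σ(xᵢ − x̄)² = 2882.9950 ⇒ m₂ = 360.37437
Σ(xᵢ − x̄)⁴ = 5479509.4262 ⇒ m₄ = 684938.67828
m₂² = 129869.69016
β₂ = m₄/m₂² = 684938.67828 / 129869.69016 ≈ 5.274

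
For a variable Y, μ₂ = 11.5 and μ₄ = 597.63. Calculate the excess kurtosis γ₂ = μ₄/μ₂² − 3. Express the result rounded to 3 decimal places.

1.519

μ₂² = 11.5² = 132.25000
μ₄/μ₂² = 597.63 / 132.25000 = 4.51894
γ₂ = 4.51894 − 3 ≈ 1.519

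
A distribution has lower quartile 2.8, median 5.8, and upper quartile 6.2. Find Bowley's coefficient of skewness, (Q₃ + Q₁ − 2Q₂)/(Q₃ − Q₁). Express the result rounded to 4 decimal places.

-0.7647

numerator: Q₃ + Q₁ − 2Q₂ = 6.2 + 2.8 − 2×5.8 = -2.6000
denominator: Q₃ − Q₁ = 6.2 − 2.8 = 3.4000
Bowley skewness = -2.6000 / 3.4000 ≈ -0.7647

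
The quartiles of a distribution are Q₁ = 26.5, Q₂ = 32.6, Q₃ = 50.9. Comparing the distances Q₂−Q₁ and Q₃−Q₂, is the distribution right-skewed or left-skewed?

right-skewed

Q₂ − Q₁ = 6.1;  Q₃ − Q₂ = 18.3
Q₃ − Q₂ > Q₂ − Q₁ ⇒ the upper half is more spread out ⇒ right-skewed.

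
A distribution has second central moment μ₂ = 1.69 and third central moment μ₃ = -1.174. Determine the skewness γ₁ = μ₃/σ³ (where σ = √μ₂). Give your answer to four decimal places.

-0.5344

σ = √μ₂ = √1.69 = 1.30000
σ³ = μ₂^(3/2) = 2.19700
γ₁ = μ₃/σ³ = -1.174 / 2.19700 ≈ -0.5344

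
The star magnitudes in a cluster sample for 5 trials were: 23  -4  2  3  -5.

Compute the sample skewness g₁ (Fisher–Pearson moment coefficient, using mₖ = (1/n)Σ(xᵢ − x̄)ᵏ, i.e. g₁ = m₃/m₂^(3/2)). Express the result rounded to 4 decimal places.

x̄ = (23 - 4 + 2 + 3 - 5) / 5 = 3.8000
deviations (xᵢ − x̄): 19.2000, -7.8000, -1.8000, -0.8000, -8.8000
Σ(xᵢ − x̄)² = 510.8000 ⇒ m₂ = 510.8000/5 = 102.16000
Σ(xᵢ − x̄)³ = 5915.5200 ⇒ m₃ = 5915.5200/5 = 1183.10400
m₂^(3/2) = 102.16000^(1.5) = 1032.57434
g₁ = m₃ / m₂^(3/2) = 1183.10400 / 1032.57434 ≈ 1.1458

1.1458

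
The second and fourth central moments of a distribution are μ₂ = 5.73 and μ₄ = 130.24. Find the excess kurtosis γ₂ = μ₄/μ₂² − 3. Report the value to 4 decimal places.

0.9668

μ₂² = 5.73² = 32.83290
μ₄/μ₂² = 130.24 / 32.83290 = 3.96675
γ₂ = 3.96675 − 3 ≈ 0.9668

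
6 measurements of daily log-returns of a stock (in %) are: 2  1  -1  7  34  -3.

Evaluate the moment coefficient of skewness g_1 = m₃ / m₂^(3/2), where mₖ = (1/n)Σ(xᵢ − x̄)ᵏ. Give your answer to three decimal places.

x̄ = (2 + 1 - 1 + 7 + 34 - 3) / 6 = 6.6667
deviations (xᵢ − x̄): -4.6667, -5.6667, -7.6667, 0.3333, 27.3333, -9.6667
Σ(xᵢ − x̄)² = 953.3333 ⇒ m₂ = 953.3333/6 = 158.88889
Σ(xᵢ − x̄)³ = 18783.5556 ⇒ m₃ = 18783.5556/6 = 3130.59259
m₂^(3/2) = 158.88889^(1.5) = 2002.81249
g_1 = m₃ / m₂^(3/2) = 3130.59259 / 2002.81249 ≈ 1.563

1.563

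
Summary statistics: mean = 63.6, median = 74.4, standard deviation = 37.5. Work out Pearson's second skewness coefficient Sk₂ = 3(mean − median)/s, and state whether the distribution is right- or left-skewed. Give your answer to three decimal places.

Sk₂ = 3(63.6 − 74.4) / 37.5 = 3 × -10.8000 / 37.5
    = -32.4000 / 37.5 ≈ -0.864
Sk₂ < 0 ⇒ mean < median ⇒ left-skewed (negative skew).

-0.864, left-skewed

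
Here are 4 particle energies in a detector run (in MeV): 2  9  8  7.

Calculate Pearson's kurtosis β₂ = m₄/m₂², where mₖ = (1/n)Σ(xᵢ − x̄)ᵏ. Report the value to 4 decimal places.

2.1605

x̄ = 6.5000
Σ(xᵢ − x̄)² = 29.0000 ⇒ m₂ = 7.25000
Σ(xᵢ − x̄)⁴ = 454.2500 ⇒ m₄ = 113.56250
m₂² = 52.56250
β₂ = m₄/m₂² = 113.56250 / 52.56250 ≈ 2.1605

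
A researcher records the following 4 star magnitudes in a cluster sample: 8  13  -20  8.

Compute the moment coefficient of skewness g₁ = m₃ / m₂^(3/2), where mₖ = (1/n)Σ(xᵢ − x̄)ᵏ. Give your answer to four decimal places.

-1.0670

x̄ = (8 + 13 - 20 + 8) / 4 = 2.2500
deviations (xᵢ − x̄): 5.7500, 10.7500, -22.2500, 5.7500
Σ(xᵢ − x̄)² = 676.7500 ⇒ m₂ = 676.7500/4 = 169.18750
Σ(xᵢ − x̄)³ = -9392.6250 ⇒ m₃ = -9392.6250/4 = -2348.15625
m₂^(3/2) = 169.18750^(1.5) = 2200.65726
g₁ = m₃ / m₂^(3/2) = -2348.15625 / 2200.65726 ≈ -1.0670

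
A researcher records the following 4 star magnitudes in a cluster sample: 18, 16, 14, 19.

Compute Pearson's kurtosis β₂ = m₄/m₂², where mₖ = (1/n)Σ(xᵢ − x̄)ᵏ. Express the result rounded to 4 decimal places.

x̄ = 16.7500
Σ(xᵢ − x̄)² = 14.7500 ⇒ m₂ = 3.68750
Σ(xᵢ − x̄)⁴ = 85.5781 ⇒ m₄ = 21.39453
m₂² = 13.59766
β₂ = m₄/m₂² = 21.39453 / 13.59766 ≈ 1.5734

1.5734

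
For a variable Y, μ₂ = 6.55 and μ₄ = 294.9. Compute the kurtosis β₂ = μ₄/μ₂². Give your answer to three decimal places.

6.874

μ₂² = 6.55² = 42.90250
μ₄/μ₂² = 294.9 / 42.90250 = 6.87373
β₂ ≈ 6.874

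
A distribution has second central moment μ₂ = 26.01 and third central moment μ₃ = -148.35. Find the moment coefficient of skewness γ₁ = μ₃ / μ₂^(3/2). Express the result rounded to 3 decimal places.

-1.118

σ = √μ₂ = √26.01 = 5.10000
σ³ = μ₂^(3/2) = 132.65100
γ₁ = μ₃/σ³ = -148.35 / 132.65100 ≈ -1.118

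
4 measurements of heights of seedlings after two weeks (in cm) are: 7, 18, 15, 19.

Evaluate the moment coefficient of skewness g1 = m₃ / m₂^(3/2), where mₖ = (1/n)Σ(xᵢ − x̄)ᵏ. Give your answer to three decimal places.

-0.848

x̄ = (7 + 18 + 15 + 19) / 4 = 14.7500
deviations (xᵢ − x̄): -7.7500, 3.2500, 0.2500, 4.2500
Σ(xᵢ − x̄)² = 88.7500 ⇒ m₂ = 88.7500/4 = 22.18750
Σ(xᵢ − x̄)³ = -354.3750 ⇒ m₃ = -354.3750/4 = -88.59375
m₂^(3/2) = 22.18750^(1.5) = 104.51113
g1 = m₃ / m₂^(3/2) = -88.59375 / 104.51113 ≈ -0.848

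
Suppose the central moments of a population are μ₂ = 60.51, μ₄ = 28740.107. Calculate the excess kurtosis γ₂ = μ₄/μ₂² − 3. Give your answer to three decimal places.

μ₂² = 60.51² = 3661.46010
μ₄/μ₂² = 28740.107 / 3661.46010 = 7.84936
γ₂ = 7.84936 − 3 ≈ 4.849

4.849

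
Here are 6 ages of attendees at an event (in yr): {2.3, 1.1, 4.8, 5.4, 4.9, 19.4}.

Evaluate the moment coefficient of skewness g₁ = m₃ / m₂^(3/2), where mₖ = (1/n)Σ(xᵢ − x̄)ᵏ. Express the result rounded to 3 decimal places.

x̄ = (2.3 + 1.1 + 4.8 + 5.4 + 4.9 + 19.4) / 6 = 6.3167
deviations (xᵢ − x̄): -4.0167, -5.2167, -1.5167, -0.9167, -1.4167, 13.0833
Σ(xᵢ − x̄)² = 219.6683 ⇒ m₂ = 219.6683/6 = 36.61139
Σ(xᵢ − x̄)³ = 2025.6516 ⇒ m₃ = 2025.6516/6 = 337.60859
m₂^(3/2) = 36.61139^(1.5) = 221.52580
g₁ = m₃ / m₂^(3/2) = 337.60859 / 221.52580 ≈ 1.524

1.524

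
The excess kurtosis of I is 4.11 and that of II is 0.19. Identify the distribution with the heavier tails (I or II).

I

Higher excess kurtosis ⇒ heavier tails relative to the normal distribution.
4.11 vs 0.19: the larger is 4.11, so I has heavier tails.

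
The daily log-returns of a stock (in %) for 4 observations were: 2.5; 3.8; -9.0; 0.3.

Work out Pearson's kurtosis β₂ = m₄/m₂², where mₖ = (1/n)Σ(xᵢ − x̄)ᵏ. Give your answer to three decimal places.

2.164

x̄ = -0.6000
Σ(xᵢ − x̄)² = 100.3400 ⇒ m₂ = 25.08500
Σ(xᵢ − x̄)⁴ = 5446.5314 ⇒ m₄ = 1361.63285
m₂² = 629.25723
β₂ = m₄/m₂² = 1361.63285 / 629.25723 ≈ 2.164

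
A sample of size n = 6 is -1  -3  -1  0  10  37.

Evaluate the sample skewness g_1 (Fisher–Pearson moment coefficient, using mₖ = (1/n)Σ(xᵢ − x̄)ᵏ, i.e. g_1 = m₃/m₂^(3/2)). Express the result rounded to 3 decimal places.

x̄ = (-1 - 3 - 1 + 0 + 10 + 37) / 6 = 7.0000
deviations (xᵢ − x̄): -8.0000, -10.0000, -8.0000, -7.0000, 3.0000, 30.0000
Σ(xᵢ − x̄)² = 1186.0000 ⇒ m₂ = 1186.0000/6 = 197.66667
Σ(xᵢ − x̄)³ = 24660.0000 ⇒ m₃ = 24660.0000/6 = 4110.00000
m₂^(3/2) = 197.66667^(1.5) = 2779.07430
g_1 = m₃ / m₂^(3/2) = 4110.00000 / 2779.07430 ≈ 1.479

1.479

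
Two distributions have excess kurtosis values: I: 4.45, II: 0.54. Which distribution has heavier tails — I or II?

Higher excess kurtosis ⇒ heavier tails relative to the normal distribution.
4.45 vs 0.54: the larger is 4.45, so I has heavier tails.

I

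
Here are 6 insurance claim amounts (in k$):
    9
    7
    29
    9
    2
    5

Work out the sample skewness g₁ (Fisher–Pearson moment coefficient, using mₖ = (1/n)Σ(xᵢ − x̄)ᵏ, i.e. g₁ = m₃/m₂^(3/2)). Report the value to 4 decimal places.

1.4764

x̄ = (9 + 7 + 29 + 9 + 2 + 5) / 6 = 10.1667
deviations (xᵢ − x̄): -1.1667, -3.1667, 18.8333, -1.1667, -8.1667, -5.1667
Σ(xᵢ − x̄)² = 460.8333 ⇒ m₂ = 460.8333/6 = 76.80556
Σ(xᵢ − x̄)³ = 5962.5556 ⇒ m₃ = 5962.5556/6 = 993.75926
m₂^(3/2) = 76.80556^(1.5) = 673.11451
g₁ = m₃ / m₂^(3/2) = 993.75926 / 673.11451 ≈ 1.4764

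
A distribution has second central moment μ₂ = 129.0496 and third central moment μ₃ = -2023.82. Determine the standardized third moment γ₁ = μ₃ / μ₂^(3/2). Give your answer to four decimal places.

-1.3805

σ = √μ₂ = √129.0496 = 11.36000
σ³ = μ₂^(3/2) = 1466.00346
γ₁ = μ₃/σ³ = -2023.82 / 1466.00346 ≈ -1.3805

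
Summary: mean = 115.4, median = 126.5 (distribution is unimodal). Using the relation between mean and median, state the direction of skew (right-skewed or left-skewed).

mean − median = 115.4 − 126.5 = -11.1
mean < median ⇒ the longer tail is on the left ⇒ left-skewed (negatively skewed).

left-skewed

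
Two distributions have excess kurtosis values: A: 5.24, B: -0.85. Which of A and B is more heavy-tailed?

Higher excess kurtosis ⇒ heavier tails relative to the normal distribution.
5.24 vs -0.85: the larger is 5.24, so A has heavier tails. (A is leptokurtic — heavier-than-normal tails; the other is platykurtic.)

A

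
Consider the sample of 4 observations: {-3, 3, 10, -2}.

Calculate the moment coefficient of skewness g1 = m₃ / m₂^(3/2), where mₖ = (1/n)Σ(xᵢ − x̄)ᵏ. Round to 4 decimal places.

0.5938

x̄ = (-3 + 3 + 10 - 2) / 4 = 2.0000
deviations (xᵢ − x̄): -5.0000, 1.0000, 8.0000, -4.0000
Σ(xᵢ − x̄)² = 106.0000 ⇒ m₂ = 106.0000/4 = 26.50000
Σ(xᵢ − x̄)³ = 324.0000 ⇒ m₃ = 324.0000/4 = 81.00000
m₂^(3/2) = 26.50000^(1.5) = 136.41710
g1 = m₃ / m₂^(3/2) = 81.00000 / 136.41710 ≈ 0.5938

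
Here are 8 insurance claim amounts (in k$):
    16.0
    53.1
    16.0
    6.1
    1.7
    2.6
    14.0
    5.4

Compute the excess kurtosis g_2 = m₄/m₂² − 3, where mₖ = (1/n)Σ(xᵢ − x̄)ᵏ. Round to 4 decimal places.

1.8385

x̄ = 14.3625
Σ(xᵢ − x̄)² = 1953.3788 ⇒ m₂ = 244.17234
Σ(xᵢ − x̄)⁴ = 2307760.5037 ⇒ m₄ = 288470.06297
m₂² = 59620.13345
g_2 = m₄/m₂² − 3 = 4.83847 − 3 ≈ 1.8385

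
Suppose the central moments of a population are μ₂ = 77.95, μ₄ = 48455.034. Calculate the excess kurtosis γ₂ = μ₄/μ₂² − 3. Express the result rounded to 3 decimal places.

μ₂² = 77.95² = 6076.20250
μ₄/μ₂² = 48455.034 / 6076.20250 = 7.97456
γ₂ = 7.97456 − 3 ≈ 4.975

4.975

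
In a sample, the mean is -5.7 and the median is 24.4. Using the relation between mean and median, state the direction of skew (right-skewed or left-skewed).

mean − median = -5.7 − 24.4 = -30.1
mean < median ⇒ the longer tail is on the left ⇒ left-skewed (negatively skewed).

left-skewed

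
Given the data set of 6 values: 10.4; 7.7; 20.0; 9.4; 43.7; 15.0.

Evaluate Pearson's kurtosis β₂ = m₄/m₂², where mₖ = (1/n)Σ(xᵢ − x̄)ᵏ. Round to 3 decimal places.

3.433

x̄ = 17.7000
Σ(xᵢ − x̄)² = 910.7600 ⇒ m₂ = 151.79333
Σ(xᵢ − x̄)⁴ = 474642.7844 ⇒ m₄ = 79107.13073
m₂² = 23041.21604
β₂ = m₄/m₂² = 79107.13073 / 23041.21604 ≈ 3.433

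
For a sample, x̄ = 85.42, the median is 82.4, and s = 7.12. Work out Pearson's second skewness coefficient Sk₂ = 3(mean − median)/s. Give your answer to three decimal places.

Sk₂ = 3(85.42 − 82.4) / 7.12 = 3 × 3.0200 / 7.12
    = 9.0600 / 7.12 ≈ 1.272

1.272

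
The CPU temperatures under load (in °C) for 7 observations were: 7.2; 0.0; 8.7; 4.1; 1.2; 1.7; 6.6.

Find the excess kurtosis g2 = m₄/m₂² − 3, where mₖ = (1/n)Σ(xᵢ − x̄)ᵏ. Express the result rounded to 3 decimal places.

-1.551

x̄ = 4.2143
Σ(xᵢ − x̄)² = 67.9086 ⇒ m₂ = 9.70122
Σ(xᵢ − x̄)⁴ = 954.6849 ⇒ m₄ = 136.38355
m₂² = 94.11376
g2 = m₄/m₂² − 3 = 1.44914 − 3 ≈ -1.551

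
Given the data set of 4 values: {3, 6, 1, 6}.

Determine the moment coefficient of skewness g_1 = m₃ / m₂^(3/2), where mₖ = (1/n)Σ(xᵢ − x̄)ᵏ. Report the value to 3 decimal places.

x̄ = (3 + 6 + 1 + 6) / 4 = 4.0000
deviations (xᵢ − x̄): -1.0000, 2.0000, -3.0000, 2.0000
Σ(xᵢ − x̄)² = 18.0000 ⇒ m₂ = 18.0000/4 = 4.50000
Σ(xᵢ − x̄)³ = -12.0000 ⇒ m₃ = -12.0000/4 = -3.00000
m₂^(3/2) = 4.50000^(1.5) = 9.54594
g_1 = m₃ / m₂^(3/2) = -3.00000 / 9.54594 ≈ -0.314

-0.314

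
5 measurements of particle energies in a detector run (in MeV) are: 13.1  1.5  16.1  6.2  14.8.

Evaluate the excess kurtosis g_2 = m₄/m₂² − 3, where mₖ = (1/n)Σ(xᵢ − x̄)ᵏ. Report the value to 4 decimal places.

x̄ = 10.3400
Σ(xᵢ − x̄)² = 155.9720 ⇒ m₂ = 31.19440
Σ(xᵢ − x̄)⁴ = 7954.9574 ⇒ m₄ = 1590.99148
m₂² = 973.09059
g_2 = m₄/m₂² − 3 = 1.63499 − 3 ≈ -1.3650

-1.3650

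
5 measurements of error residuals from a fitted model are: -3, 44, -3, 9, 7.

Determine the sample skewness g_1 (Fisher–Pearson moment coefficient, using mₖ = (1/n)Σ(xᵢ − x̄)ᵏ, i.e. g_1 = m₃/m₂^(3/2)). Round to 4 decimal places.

1.2029

x̄ = (-3 + 44 - 3 + 9 + 7) / 5 = 10.8000
deviations (xᵢ − x̄): -13.8000, 33.2000, -13.8000, -1.8000, -3.8000
Σ(xᵢ − x̄)² = 1500.8000 ⇒ m₂ = 1500.8000/5 = 300.16000
Σ(xᵢ − x̄)³ = 31277.5200 ⇒ m₃ = 31277.5200/5 = 6255.50400
m₂^(3/2) = 300.16000^(1.5) = 5200.30990
g_1 = m₃ / m₂^(3/2) = 6255.50400 / 5200.30990 ≈ 1.2029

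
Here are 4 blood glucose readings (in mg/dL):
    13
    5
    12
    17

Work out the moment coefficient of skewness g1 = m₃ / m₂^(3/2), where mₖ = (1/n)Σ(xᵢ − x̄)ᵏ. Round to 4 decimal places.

x̄ = (13 + 5 + 12 + 17) / 4 = 11.7500
deviations (xᵢ − x̄): 1.2500, -6.7500, 0.2500, 5.2500
Σ(xᵢ − x̄)² = 74.7500 ⇒ m₂ = 74.7500/4 = 18.68750
Σ(xᵢ − x̄)³ = -160.8750 ⇒ m₃ = -160.8750/4 = -40.21875
m₂^(3/2) = 18.68750^(1.5) = 80.78427
g1 = m₃ / m₂^(3/2) = -40.21875 / 80.78427 ≈ -0.4979

-0.4979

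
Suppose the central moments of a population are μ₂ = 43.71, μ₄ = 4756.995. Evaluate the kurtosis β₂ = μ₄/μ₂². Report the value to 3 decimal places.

μ₂² = 43.71² = 1910.56410
μ₄/μ₂² = 4756.995 / 1910.56410 = 2.48984
β₂ ≈ 2.490

2.490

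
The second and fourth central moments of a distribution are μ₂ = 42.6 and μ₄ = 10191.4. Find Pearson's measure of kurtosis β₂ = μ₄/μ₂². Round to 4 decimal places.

μ₂² = 42.6² = 1814.76000
μ₄/μ₂² = 10191.4 / 1814.76000 = 5.61584
β₂ ≈ 5.6158

5.6158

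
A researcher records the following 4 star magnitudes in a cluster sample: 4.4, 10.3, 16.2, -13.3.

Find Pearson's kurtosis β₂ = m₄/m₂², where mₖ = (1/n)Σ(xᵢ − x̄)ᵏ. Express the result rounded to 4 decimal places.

2.0000

x̄ = 4.4000
Σ(xᵢ − x̄)² = 487.3400 ⇒ m₂ = 121.83500
Σ(xᵢ − x̄)⁴ = 118750.1378 ⇒ m₄ = 29687.53445
m₂² = 14843.76723
β₂ = m₄/m₂² = 29687.53445 / 14843.76723 ≈ 2.0000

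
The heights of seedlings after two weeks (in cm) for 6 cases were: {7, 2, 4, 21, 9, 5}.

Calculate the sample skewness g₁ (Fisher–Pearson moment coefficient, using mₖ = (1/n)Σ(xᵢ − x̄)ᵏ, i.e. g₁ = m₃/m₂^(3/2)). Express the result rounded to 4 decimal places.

1.3101

x̄ = (7 + 2 + 4 + 21 + 9 + 5) / 6 = 8.0000
deviations (xᵢ − x̄): -1.0000, -6.0000, -4.0000, 13.0000, 1.0000, -3.0000
Σ(xᵢ − x̄)² = 232.0000 ⇒ m₂ = 232.0000/6 = 38.66667
Σ(xᵢ − x̄)³ = 1890.0000 ⇒ m₃ = 1890.0000/6 = 315.00000
m₂^(3/2) = 38.66667^(1.5) = 240.43910
g₁ = m₃ / m₂^(3/2) = 315.00000 / 240.43910 ≈ 1.3101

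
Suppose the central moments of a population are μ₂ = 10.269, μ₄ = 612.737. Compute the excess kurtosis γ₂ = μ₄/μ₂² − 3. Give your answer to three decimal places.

2.811

μ₂² = 10.269² = 105.45236
μ₄/μ₂² = 612.737 / 105.45236 = 5.81056
γ₂ = 5.81056 − 3 ≈ 2.811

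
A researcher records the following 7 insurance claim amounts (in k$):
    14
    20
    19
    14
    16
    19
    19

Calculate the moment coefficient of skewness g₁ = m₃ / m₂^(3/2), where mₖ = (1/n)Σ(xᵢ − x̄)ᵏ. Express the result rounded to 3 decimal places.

x̄ = (14 + 20 + 19 + 14 + 16 + 19 + 19) / 7 = 17.2857
deviations (xᵢ − x̄): -3.2857, 2.7143, 1.7143, -3.2857, -1.2857, 1.7143, 1.7143
Σ(xᵢ − x̄)² = 39.4286 ⇒ m₂ = 39.4286/7 = 5.63265
Σ(xᵢ − x̄)³ = -37.9592 ⇒ m₃ = -37.9592/7 = -5.42274
m₂^(3/2) = 5.63265^(1.5) = 13.36809
g₁ = m₃ / m₂^(3/2) = -5.42274 / 13.36809 ≈ -0.406

-0.406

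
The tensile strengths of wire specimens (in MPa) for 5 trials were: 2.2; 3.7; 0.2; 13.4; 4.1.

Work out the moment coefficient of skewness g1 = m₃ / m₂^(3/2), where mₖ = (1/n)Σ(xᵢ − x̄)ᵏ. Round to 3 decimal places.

x̄ = (2.2 + 3.7 + 0.2 + 13.4 + 4.1) / 5 = 4.7200
deviations (xᵢ − x̄): -2.5200, -1.0200, -4.5200, 8.6800, -0.6200
Σ(xᵢ − x̄)² = 103.5480 ⇒ m₂ = 103.5480/5 = 20.70960
Σ(xᵢ − x̄)³ = 544.3241 ⇒ m₃ = 544.3241/5 = 108.86482
m₂^(3/2) = 20.70960^(1.5) = 94.24484
g1 = m₃ / m₂^(3/2) = 108.86482 / 94.24484 ≈ 1.155

1.155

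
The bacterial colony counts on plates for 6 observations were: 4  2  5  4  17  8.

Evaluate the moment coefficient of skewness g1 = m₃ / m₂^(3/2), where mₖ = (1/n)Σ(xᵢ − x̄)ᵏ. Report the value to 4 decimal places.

1.3170

x̄ = (4 + 2 + 5 + 4 + 17 + 8) / 6 = 6.6667
deviations (xᵢ − x̄): -2.6667, -4.6667, -1.6667, -2.6667, 10.3333, 1.3333
Σ(xᵢ − x̄)² = 147.3333 ⇒ m₂ = 147.3333/6 = 24.55556
Σ(xᵢ − x̄)³ = 961.5556 ⇒ m₃ = 961.5556/6 = 160.25926
m₂^(3/2) = 24.55556^(1.5) = 121.68153
g1 = m₃ / m₂^(3/2) = 160.25926 / 121.68153 ≈ 1.3170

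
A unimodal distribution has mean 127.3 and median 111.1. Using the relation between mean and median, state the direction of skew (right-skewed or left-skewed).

right-skewed

mean − median = 127.3 − 111.1 = 16.2
mean > median ⇒ the longer tail is on the right ⇒ right-skewed (positively skewed).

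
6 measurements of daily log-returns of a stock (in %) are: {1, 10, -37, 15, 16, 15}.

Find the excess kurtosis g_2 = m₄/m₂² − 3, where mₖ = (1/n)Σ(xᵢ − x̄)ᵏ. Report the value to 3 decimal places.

x̄ = 3.3333
Σ(xᵢ − x̄)² = 2109.3333 ⇒ m₂ = 351.55556
Σ(xᵢ − x̄)⁴ = 2711205.7778 ⇒ m₄ = 451867.62963
m₂² = 123591.30864
g_2 = m₄/m₂² − 3 = 3.65614 − 3 ≈ 0.656

0.656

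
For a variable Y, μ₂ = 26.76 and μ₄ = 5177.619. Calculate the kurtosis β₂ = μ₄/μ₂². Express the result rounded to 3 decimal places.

7.230

μ₂² = 26.76² = 716.09760
μ₄/μ₂² = 5177.619 / 716.09760 = 7.23033
β₂ ≈ 7.230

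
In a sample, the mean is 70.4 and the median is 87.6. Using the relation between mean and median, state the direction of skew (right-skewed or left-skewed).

mean − median = 70.4 − 87.6 = -17.2
mean < median ⇒ the longer tail is on the left ⇒ left-skewed (negatively skewed).

left-skewed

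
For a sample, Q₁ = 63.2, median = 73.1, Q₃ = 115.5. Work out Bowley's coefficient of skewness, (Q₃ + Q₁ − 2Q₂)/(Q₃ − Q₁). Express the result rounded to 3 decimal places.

numerator: Q₃ + Q₁ − 2Q₂ = 115.5 + 63.2 − 2×73.1 = 32.5000
denominator: Q₃ − Q₁ = 115.5 − 63.2 = 52.3000
Bowley skewness = 32.5000 / 52.3000 ≈ 0.621

0.621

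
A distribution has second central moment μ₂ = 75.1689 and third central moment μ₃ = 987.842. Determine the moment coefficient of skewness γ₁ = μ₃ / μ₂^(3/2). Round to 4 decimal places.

σ = √μ₂ = √75.1689 = 8.67000
σ³ = μ₂^(3/2) = 651.71436
γ₁ = μ₃/σ³ = 987.842 / 651.71436 ≈ 1.5158

1.5158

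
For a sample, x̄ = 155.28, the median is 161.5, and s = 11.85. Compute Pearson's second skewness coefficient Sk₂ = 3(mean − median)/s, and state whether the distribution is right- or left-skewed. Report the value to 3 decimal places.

-1.575, left-skewed

Sk₂ = 3(155.28 − 161.5) / 11.85 = 3 × -6.2200 / 11.85
    = -18.6600 / 11.85 ≈ -1.575
Sk₂ < 0 ⇒ mean < median ⇒ left-skewed (negative skew).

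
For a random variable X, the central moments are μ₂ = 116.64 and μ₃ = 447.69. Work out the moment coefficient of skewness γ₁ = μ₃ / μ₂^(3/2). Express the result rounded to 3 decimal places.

σ = √μ₂ = √116.64 = 10.80000
σ³ = μ₂^(3/2) = 1259.71200
γ₁ = μ₃/σ³ = 447.69 / 1259.71200 ≈ 0.355

0.355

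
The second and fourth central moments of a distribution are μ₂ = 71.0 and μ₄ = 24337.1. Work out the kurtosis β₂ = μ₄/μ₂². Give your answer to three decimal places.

μ₂² = 71.0² = 5041.00000
μ₄/μ₂² = 24337.1 / 5041.00000 = 4.82783
β₂ ≈ 4.828

4.828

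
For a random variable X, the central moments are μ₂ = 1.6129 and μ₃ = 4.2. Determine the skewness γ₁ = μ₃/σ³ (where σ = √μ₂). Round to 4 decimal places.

2.0504

σ = √μ₂ = √1.6129 = 1.27000
σ³ = μ₂^(3/2) = 2.04838
γ₁ = μ₃/σ³ = 4.2 / 2.04838 ≈ 2.0504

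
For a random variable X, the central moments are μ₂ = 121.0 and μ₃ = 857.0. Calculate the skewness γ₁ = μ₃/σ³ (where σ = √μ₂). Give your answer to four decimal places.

σ = √μ₂ = √121.0 = 11.00000
σ³ = μ₂^(3/2) = 1331.00000
γ₁ = μ₃/σ³ = 857.0 / 1331.00000 ≈ 0.6439

0.6439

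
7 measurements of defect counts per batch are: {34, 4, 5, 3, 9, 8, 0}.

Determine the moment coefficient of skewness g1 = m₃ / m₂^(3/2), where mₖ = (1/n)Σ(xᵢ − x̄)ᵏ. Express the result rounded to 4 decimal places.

x̄ = (34 + 4 + 5 + 3 + 9 + 8 + 0) / 7 = 9.0000
deviations (xᵢ − x̄): 25.0000, -5.0000, -4.0000, -6.0000, 0.0000, -1.0000, -9.0000
Σ(xᵢ − x̄)² = 784.0000 ⇒ m₂ = 784.0000/7 = 112.00000
Σ(xᵢ − x̄)³ = 14490.0000 ⇒ m₃ = 14490.0000/7 = 2070.00000
m₂^(3/2) = 112.00000^(1.5) = 1185.29659
g1 = m₃ / m₂^(3/2) = 2070.00000 / 1185.29659 ≈ 1.7464

1.7464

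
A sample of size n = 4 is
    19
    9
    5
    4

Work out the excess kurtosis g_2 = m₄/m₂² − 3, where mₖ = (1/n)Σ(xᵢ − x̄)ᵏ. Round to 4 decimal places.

x̄ = 9.2500
Σ(xᵢ − x̄)² = 140.7500 ⇒ m₂ = 35.18750
Σ(xᵢ − x̄)⁴ = 10122.8281 ⇒ m₄ = 2530.70703
m₂² = 1238.16016
g_2 = m₄/m₂² − 3 = 2.04393 − 3 ≈ -0.9561

-0.9561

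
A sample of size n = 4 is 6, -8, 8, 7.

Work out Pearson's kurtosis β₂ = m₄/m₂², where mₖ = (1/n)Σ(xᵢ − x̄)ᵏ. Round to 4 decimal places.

2.3024

x̄ = 3.2500
Σ(xᵢ − x̄)² = 170.7500 ⇒ m₂ = 42.68750
Σ(xᵢ − x̄)⁴ = 16782.0781 ⇒ m₄ = 4195.51953
m₂² = 1822.22266
β₂ = m₄/m₂² = 4195.51953 / 1822.22266 ≈ 2.3024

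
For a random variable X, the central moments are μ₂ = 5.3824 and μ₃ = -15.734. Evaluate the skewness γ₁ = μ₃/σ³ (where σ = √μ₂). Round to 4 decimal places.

σ = √μ₂ = √5.3824 = 2.32000
σ³ = μ₂^(3/2) = 12.48717
γ₁ = μ₃/σ³ = -15.734 / 12.48717 ≈ -1.2600

-1.2600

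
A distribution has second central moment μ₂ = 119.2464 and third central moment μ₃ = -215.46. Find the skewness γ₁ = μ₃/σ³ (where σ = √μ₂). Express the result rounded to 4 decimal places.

-0.1655

σ = √μ₂ = √119.2464 = 10.92000
σ³ = μ₂^(3/2) = 1302.17069
γ₁ = μ₃/σ³ = -215.46 / 1302.17069 ≈ -0.1655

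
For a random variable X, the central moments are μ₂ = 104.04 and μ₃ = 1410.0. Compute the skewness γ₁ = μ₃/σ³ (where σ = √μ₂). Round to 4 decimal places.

1.3287

σ = √μ₂ = √104.04 = 10.20000
σ³ = μ₂^(3/2) = 1061.20800
γ₁ = μ₃/σ³ = 1410.0 / 1061.20800 ≈ 1.3287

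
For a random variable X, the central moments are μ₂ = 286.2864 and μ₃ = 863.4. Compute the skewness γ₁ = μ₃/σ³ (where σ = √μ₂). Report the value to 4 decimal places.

σ = √μ₂ = √286.2864 = 16.92000
σ³ = μ₂^(3/2) = 4843.96589
γ₁ = μ₃/σ³ = 863.4 / 4843.96589 ≈ 0.1782

0.1782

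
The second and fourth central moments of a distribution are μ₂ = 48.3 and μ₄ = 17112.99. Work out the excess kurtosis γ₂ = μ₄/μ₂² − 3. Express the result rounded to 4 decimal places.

4.3355

μ₂² = 48.3² = 2332.89000
μ₄/μ₂² = 17112.99 / 2332.89000 = 7.33553
γ₂ = 7.33553 − 3 ≈ 4.3355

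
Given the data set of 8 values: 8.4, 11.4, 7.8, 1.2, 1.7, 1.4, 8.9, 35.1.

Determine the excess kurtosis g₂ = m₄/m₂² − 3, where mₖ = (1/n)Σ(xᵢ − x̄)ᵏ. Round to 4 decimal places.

1.8059

x̄ = 9.4875
Σ(xᵢ − x̄)² = 858.7688 ⇒ m₂ = 107.34609
Σ(xᵢ − x̄)⁴ = 443032.5141 ⇒ m₄ = 55379.06427
m₂² = 11523.18384
g₂ = m₄/m₂² − 3 = 4.80588 − 3 ≈ 1.8059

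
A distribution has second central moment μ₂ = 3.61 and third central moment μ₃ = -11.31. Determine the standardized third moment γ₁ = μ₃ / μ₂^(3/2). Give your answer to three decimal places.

σ = √μ₂ = √3.61 = 1.90000
σ³ = μ₂^(3/2) = 6.85900
γ₁ = μ₃/σ³ = -11.31 / 6.85900 ≈ -1.649

-1.649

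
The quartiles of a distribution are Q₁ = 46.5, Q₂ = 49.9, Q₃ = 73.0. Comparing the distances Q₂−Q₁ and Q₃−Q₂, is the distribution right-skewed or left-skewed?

right-skewed

Q₂ − Q₁ = 3.4;  Q₃ − Q₂ = 23.1
Q₃ − Q₂ > Q₂ − Q₁ ⇒ the upper half is more spread out ⇒ right-skewed.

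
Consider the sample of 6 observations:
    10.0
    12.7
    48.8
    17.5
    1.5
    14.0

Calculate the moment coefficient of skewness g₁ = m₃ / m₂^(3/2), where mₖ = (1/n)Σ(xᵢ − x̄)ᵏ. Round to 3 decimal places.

1.334

x̄ = (10.0 + 12.7 + 48.8 + 17.5 + 1.5 + 14.0) / 6 = 17.4167
deviations (xᵢ − x̄): -7.4167, -4.7167, 31.3833, 0.0833, -15.9167, -3.4167
Σ(xᵢ − x̄)² = 1327.1883 ⇒ m₂ = 1327.1883/6 = 221.19806
Σ(xᵢ − x̄)³ = 26324.7556 ⇒ m₃ = 26324.7556/6 = 4387.45926
m₂^(3/2) = 221.19806^(1.5) = 3289.81864
g₁ = m₃ / m₂^(3/2) = 4387.45926 / 3289.81864 ≈ 1.334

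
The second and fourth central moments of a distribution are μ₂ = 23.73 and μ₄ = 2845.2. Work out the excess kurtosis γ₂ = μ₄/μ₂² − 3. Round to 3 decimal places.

μ₂² = 23.73² = 563.11290
μ₄/μ₂² = 2845.2 / 563.11290 = 5.05263
γ₂ = 5.05263 − 3 ≈ 2.053

2.053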